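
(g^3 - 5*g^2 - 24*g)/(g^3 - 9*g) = (g - 8)/(g - 3)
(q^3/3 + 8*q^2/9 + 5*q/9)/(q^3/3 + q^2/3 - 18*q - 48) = q*(3*q^2 + 8*q + 5)/(3*(q^3 + q^2 - 54*q - 144))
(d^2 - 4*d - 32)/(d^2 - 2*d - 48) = (d + 4)/(d + 6)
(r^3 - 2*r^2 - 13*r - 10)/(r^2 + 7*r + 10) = (r^2 - 4*r - 5)/(r + 5)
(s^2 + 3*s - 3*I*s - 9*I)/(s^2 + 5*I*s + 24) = (s + 3)/(s + 8*I)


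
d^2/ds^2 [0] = 0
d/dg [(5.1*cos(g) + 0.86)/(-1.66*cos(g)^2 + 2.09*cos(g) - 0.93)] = (-8.466*cos(g)^2 - 2.8552*cos(g) + 6.5404)*sin(g)/(2.7556*cos(g)^4 - 6.9388*cos(g)^3 + 7.4557*cos(g)^2 - 3.8874*cos(g) + 0.8649)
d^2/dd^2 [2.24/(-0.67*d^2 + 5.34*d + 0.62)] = (-2.011072*d^2 + 16.028544*d + 2.24*(1.34*d - 5.34)*(2.68*d - 10.68) + 1.860992)/(-0.67*d^2 + 5.34*d + 0.62)^3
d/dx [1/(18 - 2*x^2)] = x/(x^2 - 9)^2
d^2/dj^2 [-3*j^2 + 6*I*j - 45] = -6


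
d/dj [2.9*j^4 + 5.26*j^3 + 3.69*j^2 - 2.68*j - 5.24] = 11.6*j^3 + 15.78*j^2 + 7.38*j - 2.68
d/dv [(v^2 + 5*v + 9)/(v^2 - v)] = 3*(-2*v^2 - 6*v + 3)/(v^2*(v^2 - 2*v + 1))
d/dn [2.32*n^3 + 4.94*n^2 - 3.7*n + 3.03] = 6.96*n^2 + 9.88*n - 3.7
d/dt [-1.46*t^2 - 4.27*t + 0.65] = -2.92*t - 4.27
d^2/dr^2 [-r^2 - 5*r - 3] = -2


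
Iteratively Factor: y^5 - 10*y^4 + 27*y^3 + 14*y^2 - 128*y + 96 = (y - 1)*(y^4 - 9*y^3 + 18*y^2 + 32*y - 96) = (y - 4)*(y - 1)*(y^3 - 5*y^2 - 2*y + 24) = (y - 4)*(y - 3)*(y - 1)*(y^2 - 2*y - 8) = (y - 4)*(y - 3)*(y - 1)*(y + 2)*(y - 4)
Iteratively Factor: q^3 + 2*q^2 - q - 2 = (q - 1)*(q^2 + 3*q + 2) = (q - 1)*(q + 2)*(q + 1)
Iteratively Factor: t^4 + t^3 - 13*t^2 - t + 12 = (t + 4)*(t^3 - 3*t^2 - t + 3) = (t - 3)*(t + 4)*(t^2 - 1) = (t - 3)*(t - 1)*(t + 4)*(t + 1)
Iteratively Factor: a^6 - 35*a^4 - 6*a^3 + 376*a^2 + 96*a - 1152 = (a - 4)*(a^5 + 4*a^4 - 19*a^3 - 82*a^2 + 48*a + 288) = (a - 4)*(a + 4)*(a^4 - 19*a^2 - 6*a + 72) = (a - 4)^2*(a + 4)*(a^3 + 4*a^2 - 3*a - 18) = (a - 4)^2*(a + 3)*(a + 4)*(a^2 + a - 6) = (a - 4)^2*(a + 3)^2*(a + 4)*(a - 2)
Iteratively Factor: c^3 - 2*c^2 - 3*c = (c - 3)*(c^2 + c) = c*(c - 3)*(c + 1)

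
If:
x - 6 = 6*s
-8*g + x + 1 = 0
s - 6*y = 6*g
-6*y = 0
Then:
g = -1/4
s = -3/2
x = -3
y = 0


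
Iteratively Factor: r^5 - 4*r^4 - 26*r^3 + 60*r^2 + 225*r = (r - 5)*(r^4 + r^3 - 21*r^2 - 45*r) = (r - 5)*(r + 3)*(r^3 - 2*r^2 - 15*r) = r*(r - 5)*(r + 3)*(r^2 - 2*r - 15) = r*(r - 5)*(r + 3)^2*(r - 5)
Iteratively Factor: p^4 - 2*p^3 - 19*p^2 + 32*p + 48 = (p + 1)*(p^3 - 3*p^2 - 16*p + 48) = (p + 1)*(p + 4)*(p^2 - 7*p + 12) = (p - 3)*(p + 1)*(p + 4)*(p - 4)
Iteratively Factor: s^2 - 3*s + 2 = (s - 2)*(s - 1)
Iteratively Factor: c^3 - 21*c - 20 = (c + 4)*(c^2 - 4*c - 5) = (c + 1)*(c + 4)*(c - 5)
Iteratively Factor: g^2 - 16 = (g + 4)*(g - 4)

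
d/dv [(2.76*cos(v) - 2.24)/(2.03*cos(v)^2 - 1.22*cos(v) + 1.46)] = (5.6028*cos(v)^2 - 9.0944*cos(v) - 1.2968)*sin(v)/(4.1209*cos(v)^4 - 4.9532*cos(v)^3 + 7.416*cos(v)^2 - 3.5624*cos(v) + 2.1316)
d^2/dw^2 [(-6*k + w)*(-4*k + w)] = 2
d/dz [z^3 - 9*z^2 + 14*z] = 3*z^2 - 18*z + 14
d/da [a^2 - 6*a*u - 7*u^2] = 2*a - 6*u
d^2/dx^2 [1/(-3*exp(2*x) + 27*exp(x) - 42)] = (-2*(2*exp(x) - 9)^2*exp(x) + (4*exp(x) - 9)*(exp(2*x) - 9*exp(x) + 14))*exp(x)/(3*(exp(2*x) - 9*exp(x) + 14)^3)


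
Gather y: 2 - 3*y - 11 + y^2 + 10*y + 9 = y^2 + 7*y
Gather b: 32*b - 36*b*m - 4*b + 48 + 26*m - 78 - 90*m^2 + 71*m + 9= b*(28 - 36*m) - 90*m^2 + 97*m - 21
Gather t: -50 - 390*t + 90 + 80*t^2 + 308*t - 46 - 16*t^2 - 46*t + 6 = 64*t^2 - 128*t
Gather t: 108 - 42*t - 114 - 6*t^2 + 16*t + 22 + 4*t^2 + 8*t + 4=-2*t^2 - 18*t + 20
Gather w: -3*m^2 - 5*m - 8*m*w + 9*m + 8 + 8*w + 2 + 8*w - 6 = -3*m^2 + 4*m + w*(16 - 8*m) + 4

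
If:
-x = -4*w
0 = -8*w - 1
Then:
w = -1/8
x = -1/2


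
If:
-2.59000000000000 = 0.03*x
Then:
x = -86.33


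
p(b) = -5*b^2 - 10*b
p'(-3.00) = 20.00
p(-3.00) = -15.00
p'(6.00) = -70.00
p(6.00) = -240.00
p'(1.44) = -24.40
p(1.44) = -24.77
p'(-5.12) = 41.20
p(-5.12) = -79.87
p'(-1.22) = 2.20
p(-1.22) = 4.76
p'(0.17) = -11.70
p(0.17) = -1.84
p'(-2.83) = 18.30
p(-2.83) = -11.74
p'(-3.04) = 20.40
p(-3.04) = -15.81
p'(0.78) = -17.80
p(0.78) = -10.84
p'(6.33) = -73.30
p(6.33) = -263.64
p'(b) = -10*b - 10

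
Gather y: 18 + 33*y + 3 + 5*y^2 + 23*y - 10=5*y^2 + 56*y + 11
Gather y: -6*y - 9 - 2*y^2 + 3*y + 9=-2*y^2 - 3*y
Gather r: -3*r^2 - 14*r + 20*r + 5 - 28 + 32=-3*r^2 + 6*r + 9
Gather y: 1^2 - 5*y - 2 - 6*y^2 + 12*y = -6*y^2 + 7*y - 1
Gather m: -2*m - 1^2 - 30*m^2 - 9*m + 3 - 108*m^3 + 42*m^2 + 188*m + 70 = -108*m^3 + 12*m^2 + 177*m + 72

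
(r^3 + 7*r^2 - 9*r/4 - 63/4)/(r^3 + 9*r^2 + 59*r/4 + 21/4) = (2*r - 3)/(2*r + 1)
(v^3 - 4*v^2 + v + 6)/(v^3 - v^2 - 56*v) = (-v^3 + 4*v^2 - v - 6)/(v*(-v^2 + v + 56))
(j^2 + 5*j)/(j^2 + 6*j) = (j + 5)/(j + 6)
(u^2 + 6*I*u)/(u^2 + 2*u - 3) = u*(u + 6*I)/(u^2 + 2*u - 3)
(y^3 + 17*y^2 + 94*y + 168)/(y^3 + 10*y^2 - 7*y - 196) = (y^2 + 10*y + 24)/(y^2 + 3*y - 28)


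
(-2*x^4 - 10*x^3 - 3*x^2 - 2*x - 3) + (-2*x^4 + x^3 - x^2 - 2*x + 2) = -4*x^4 - 9*x^3 - 4*x^2 - 4*x - 1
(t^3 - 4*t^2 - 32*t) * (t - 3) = t^4 - 7*t^3 - 20*t^2 + 96*t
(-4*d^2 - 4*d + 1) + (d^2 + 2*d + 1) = -3*d^2 - 2*d + 2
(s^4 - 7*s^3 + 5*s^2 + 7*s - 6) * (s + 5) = s^5 - 2*s^4 - 30*s^3 + 32*s^2 + 29*s - 30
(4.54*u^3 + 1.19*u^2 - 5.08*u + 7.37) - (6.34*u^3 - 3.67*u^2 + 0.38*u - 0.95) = -1.8*u^3 + 4.86*u^2 - 5.46*u + 8.32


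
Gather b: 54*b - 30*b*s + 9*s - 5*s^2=b*(54 - 30*s) - 5*s^2 + 9*s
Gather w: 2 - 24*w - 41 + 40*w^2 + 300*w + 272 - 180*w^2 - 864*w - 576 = -140*w^2 - 588*w - 343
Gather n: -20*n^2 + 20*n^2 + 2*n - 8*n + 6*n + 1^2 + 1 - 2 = 0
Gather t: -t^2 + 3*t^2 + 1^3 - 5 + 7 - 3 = 2*t^2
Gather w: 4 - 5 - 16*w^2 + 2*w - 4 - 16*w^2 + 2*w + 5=-32*w^2 + 4*w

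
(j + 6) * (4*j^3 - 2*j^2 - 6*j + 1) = 4*j^4 + 22*j^3 - 18*j^2 - 35*j + 6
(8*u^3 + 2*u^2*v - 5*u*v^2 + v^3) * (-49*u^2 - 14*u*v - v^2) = -392*u^5 - 210*u^4*v + 209*u^3*v^2 + 19*u^2*v^3 - 9*u*v^4 - v^5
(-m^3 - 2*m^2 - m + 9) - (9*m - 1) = -m^3 - 2*m^2 - 10*m + 10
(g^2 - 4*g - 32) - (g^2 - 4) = -4*g - 28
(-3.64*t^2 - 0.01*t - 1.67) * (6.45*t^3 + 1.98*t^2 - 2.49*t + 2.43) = -23.478*t^5 - 7.2717*t^4 - 1.7277*t^3 - 12.1269*t^2 + 4.134*t - 4.0581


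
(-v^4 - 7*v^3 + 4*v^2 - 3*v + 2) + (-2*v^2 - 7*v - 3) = -v^4 - 7*v^3 + 2*v^2 - 10*v - 1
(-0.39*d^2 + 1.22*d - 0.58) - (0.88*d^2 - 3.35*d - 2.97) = -1.27*d^2 + 4.57*d + 2.39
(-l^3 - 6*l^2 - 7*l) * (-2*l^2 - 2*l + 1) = 2*l^5 + 14*l^4 + 25*l^3 + 8*l^2 - 7*l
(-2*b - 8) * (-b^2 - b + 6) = 2*b^3 + 10*b^2 - 4*b - 48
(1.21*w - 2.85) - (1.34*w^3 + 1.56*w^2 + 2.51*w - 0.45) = -1.34*w^3 - 1.56*w^2 - 1.3*w - 2.4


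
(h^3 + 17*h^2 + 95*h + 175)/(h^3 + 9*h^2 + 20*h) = (h^2 + 12*h + 35)/(h*(h + 4))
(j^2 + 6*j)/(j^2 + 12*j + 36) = j/(j + 6)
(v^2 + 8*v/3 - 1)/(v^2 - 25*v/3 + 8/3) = (v + 3)/(v - 8)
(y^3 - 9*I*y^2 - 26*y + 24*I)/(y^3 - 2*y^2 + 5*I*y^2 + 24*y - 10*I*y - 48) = (y^2 - 6*I*y - 8)/(y^2 + y*(-2 + 8*I) - 16*I)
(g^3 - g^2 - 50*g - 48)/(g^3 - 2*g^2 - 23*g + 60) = (g^3 - g^2 - 50*g - 48)/(g^3 - 2*g^2 - 23*g + 60)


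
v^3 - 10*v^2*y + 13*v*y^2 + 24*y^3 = (v - 8*y)*(v - 3*y)*(v + y)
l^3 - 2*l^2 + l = l*(l - 1)^2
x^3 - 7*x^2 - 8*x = x*(x - 8)*(x + 1)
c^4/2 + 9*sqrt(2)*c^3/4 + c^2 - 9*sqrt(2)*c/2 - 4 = (c/2 + sqrt(2)/2)*(c - sqrt(2))*(c + sqrt(2)/2)*(c + 4*sqrt(2))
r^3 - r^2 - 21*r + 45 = (r - 3)^2*(r + 5)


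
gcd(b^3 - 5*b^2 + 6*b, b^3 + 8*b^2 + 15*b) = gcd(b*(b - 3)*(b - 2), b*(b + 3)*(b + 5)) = b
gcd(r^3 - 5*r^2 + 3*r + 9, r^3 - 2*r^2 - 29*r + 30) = 1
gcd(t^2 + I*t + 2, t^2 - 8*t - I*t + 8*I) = t - I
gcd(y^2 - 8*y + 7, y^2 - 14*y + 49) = y - 7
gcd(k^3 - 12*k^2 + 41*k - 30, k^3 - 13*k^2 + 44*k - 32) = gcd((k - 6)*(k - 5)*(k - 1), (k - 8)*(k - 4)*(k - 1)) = k - 1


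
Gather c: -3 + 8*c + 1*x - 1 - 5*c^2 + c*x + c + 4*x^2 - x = -5*c^2 + c*(x + 9) + 4*x^2 - 4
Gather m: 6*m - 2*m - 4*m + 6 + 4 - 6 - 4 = 0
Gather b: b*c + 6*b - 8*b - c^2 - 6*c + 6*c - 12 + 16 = b*(c - 2) - c^2 + 4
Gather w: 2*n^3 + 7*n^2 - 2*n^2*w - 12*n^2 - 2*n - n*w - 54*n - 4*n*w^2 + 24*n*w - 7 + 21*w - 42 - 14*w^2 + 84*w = 2*n^3 - 5*n^2 - 56*n + w^2*(-4*n - 14) + w*(-2*n^2 + 23*n + 105) - 49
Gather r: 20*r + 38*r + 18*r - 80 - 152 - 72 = 76*r - 304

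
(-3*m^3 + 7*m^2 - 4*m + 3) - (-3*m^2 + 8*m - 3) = -3*m^3 + 10*m^2 - 12*m + 6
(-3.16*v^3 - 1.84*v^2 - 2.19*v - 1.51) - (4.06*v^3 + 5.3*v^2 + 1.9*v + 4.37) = -7.22*v^3 - 7.14*v^2 - 4.09*v - 5.88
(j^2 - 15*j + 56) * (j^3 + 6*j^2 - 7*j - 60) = j^5 - 9*j^4 - 41*j^3 + 381*j^2 + 508*j - 3360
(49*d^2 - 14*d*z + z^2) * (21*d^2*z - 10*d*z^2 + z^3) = 1029*d^4*z - 784*d^3*z^2 + 210*d^2*z^3 - 24*d*z^4 + z^5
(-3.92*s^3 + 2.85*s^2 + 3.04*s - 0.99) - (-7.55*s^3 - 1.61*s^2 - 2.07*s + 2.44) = 3.63*s^3 + 4.46*s^2 + 5.11*s - 3.43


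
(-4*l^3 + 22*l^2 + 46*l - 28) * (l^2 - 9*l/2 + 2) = -4*l^5 + 40*l^4 - 61*l^3 - 191*l^2 + 218*l - 56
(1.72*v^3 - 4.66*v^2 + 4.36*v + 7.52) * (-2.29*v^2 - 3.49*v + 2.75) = -3.9388*v^5 + 4.6686*v^4 + 11.009*v^3 - 45.2522*v^2 - 14.2548*v + 20.68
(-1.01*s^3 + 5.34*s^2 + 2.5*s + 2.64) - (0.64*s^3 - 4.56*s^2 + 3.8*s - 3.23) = -1.65*s^3 + 9.9*s^2 - 1.3*s + 5.87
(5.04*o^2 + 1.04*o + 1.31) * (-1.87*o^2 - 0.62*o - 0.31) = -9.4248*o^4 - 5.0696*o^3 - 4.6569*o^2 - 1.1346*o - 0.4061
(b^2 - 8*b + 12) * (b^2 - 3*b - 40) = b^4 - 11*b^3 - 4*b^2 + 284*b - 480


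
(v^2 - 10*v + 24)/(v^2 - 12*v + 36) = (v - 4)/(v - 6)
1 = 1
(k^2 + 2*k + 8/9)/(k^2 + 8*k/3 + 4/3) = (k + 4/3)/(k + 2)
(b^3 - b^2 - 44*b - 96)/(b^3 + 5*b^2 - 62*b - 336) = (b^2 + 7*b + 12)/(b^2 + 13*b + 42)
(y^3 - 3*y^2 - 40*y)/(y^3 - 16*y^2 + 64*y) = (y + 5)/(y - 8)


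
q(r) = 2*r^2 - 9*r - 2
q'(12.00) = 39.00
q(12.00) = 178.00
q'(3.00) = 3.00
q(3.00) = -11.00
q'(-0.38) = -10.52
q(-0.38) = 1.71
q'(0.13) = -8.48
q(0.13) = -3.14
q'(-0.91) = -12.64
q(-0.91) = 7.85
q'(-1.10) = -13.40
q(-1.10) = 10.32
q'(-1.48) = -14.92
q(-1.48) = 15.70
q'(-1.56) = -15.24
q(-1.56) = 16.91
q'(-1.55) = -15.20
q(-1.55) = 16.76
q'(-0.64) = -11.56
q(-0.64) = 4.58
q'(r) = 4*r - 9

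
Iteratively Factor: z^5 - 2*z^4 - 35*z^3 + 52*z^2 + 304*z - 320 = (z + 4)*(z^4 - 6*z^3 - 11*z^2 + 96*z - 80) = (z - 4)*(z + 4)*(z^3 - 2*z^2 - 19*z + 20) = (z - 4)*(z + 4)^2*(z^2 - 6*z + 5) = (z - 5)*(z - 4)*(z + 4)^2*(z - 1)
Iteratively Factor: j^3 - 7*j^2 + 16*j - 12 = (j - 3)*(j^2 - 4*j + 4) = (j - 3)*(j - 2)*(j - 2)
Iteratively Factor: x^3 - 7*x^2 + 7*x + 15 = (x - 5)*(x^2 - 2*x - 3) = (x - 5)*(x + 1)*(x - 3)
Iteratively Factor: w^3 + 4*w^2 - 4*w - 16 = (w - 2)*(w^2 + 6*w + 8) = (w - 2)*(w + 4)*(w + 2)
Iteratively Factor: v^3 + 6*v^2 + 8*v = (v + 4)*(v^2 + 2*v) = (v + 2)*(v + 4)*(v)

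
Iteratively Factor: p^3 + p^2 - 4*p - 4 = (p + 2)*(p^2 - p - 2) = (p - 2)*(p + 2)*(p + 1)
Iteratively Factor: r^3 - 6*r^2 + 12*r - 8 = (r - 2)*(r^2 - 4*r + 4) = (r - 2)^2*(r - 2)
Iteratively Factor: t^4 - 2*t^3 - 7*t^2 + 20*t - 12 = (t - 2)*(t^3 - 7*t + 6) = (t - 2)*(t + 3)*(t^2 - 3*t + 2) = (t - 2)*(t - 1)*(t + 3)*(t - 2)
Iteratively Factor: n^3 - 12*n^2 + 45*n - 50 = (n - 2)*(n^2 - 10*n + 25) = (n - 5)*(n - 2)*(n - 5)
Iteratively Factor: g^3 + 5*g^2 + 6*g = (g + 2)*(g^2 + 3*g) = g*(g + 2)*(g + 3)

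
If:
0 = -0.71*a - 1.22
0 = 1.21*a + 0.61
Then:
No Solution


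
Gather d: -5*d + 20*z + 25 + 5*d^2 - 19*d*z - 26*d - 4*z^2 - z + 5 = 5*d^2 + d*(-19*z - 31) - 4*z^2 + 19*z + 30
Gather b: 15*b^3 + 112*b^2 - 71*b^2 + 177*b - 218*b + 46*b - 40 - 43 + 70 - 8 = 15*b^3 + 41*b^2 + 5*b - 21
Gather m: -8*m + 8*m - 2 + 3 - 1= 0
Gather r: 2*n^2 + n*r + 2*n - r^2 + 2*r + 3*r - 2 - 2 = 2*n^2 + 2*n - r^2 + r*(n + 5) - 4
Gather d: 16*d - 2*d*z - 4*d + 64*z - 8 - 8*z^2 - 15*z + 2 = d*(12 - 2*z) - 8*z^2 + 49*z - 6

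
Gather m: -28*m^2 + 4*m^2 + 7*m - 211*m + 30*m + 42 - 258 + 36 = -24*m^2 - 174*m - 180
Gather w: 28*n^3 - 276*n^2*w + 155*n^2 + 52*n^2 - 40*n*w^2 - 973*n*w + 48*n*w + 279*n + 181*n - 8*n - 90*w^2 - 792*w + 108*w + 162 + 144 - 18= 28*n^3 + 207*n^2 + 452*n + w^2*(-40*n - 90) + w*(-276*n^2 - 925*n - 684) + 288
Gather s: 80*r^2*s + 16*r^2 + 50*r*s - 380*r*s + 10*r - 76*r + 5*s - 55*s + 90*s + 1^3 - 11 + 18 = 16*r^2 - 66*r + s*(80*r^2 - 330*r + 40) + 8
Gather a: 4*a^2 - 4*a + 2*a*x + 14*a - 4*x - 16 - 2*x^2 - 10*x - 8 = 4*a^2 + a*(2*x + 10) - 2*x^2 - 14*x - 24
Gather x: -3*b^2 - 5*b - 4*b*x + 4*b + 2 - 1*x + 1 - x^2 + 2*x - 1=-3*b^2 - b - x^2 + x*(1 - 4*b) + 2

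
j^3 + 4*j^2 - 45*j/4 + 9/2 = (j - 3/2)*(j - 1/2)*(j + 6)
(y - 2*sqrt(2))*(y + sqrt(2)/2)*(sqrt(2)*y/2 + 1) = sqrt(2)*y^3/2 - y^2/2 - 5*sqrt(2)*y/2 - 2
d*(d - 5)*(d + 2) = d^3 - 3*d^2 - 10*d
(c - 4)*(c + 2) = c^2 - 2*c - 8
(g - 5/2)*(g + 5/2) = g^2 - 25/4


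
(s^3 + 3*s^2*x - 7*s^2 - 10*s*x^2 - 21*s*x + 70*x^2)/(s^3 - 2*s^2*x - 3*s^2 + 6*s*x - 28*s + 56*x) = (s + 5*x)/(s + 4)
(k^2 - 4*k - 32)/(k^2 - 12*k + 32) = (k + 4)/(k - 4)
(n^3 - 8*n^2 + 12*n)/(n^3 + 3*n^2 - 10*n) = (n - 6)/(n + 5)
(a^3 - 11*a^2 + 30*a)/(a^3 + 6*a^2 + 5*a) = (a^2 - 11*a + 30)/(a^2 + 6*a + 5)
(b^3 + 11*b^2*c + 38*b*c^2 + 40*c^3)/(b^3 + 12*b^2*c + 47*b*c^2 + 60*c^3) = (b + 2*c)/(b + 3*c)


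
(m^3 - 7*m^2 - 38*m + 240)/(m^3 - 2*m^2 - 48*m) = (m - 5)/m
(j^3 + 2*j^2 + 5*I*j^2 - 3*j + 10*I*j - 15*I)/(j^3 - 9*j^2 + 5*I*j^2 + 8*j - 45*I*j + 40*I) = (j + 3)/(j - 8)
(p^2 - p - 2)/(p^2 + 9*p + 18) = (p^2 - p - 2)/(p^2 + 9*p + 18)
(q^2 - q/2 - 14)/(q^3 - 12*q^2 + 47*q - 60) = (q + 7/2)/(q^2 - 8*q + 15)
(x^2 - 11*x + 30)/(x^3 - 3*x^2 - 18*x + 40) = (x - 6)/(x^2 + 2*x - 8)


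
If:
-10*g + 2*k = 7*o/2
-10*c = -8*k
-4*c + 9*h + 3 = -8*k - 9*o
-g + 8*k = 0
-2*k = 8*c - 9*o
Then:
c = 0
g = 0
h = -1/3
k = 0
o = 0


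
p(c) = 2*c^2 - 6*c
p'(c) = 4*c - 6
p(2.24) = -3.40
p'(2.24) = 2.96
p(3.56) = 3.99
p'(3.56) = 8.24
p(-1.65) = 15.34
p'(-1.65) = -12.60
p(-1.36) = 11.86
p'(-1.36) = -11.44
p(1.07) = -4.13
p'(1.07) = -1.72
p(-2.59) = 28.96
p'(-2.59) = -16.36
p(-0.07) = 0.43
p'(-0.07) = -6.28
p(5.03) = 20.42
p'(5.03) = 14.12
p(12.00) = 216.00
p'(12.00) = 42.00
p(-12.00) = 360.00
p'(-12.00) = -54.00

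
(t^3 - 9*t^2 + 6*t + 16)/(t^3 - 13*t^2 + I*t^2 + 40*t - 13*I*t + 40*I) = (t^2 - t - 2)/(t^2 + t*(-5 + I) - 5*I)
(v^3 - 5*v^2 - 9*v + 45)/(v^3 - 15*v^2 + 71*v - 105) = (v + 3)/(v - 7)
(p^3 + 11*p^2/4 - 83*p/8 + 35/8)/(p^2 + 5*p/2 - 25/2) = (8*p^2 - 18*p + 7)/(4*(2*p - 5))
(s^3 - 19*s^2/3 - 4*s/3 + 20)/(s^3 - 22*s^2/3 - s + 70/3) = (s - 6)/(s - 7)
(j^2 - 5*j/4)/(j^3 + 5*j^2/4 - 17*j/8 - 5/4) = 2*j/(2*j^2 + 5*j + 2)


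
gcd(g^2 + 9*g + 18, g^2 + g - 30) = g + 6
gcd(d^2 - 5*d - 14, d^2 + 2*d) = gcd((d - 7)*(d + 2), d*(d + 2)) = d + 2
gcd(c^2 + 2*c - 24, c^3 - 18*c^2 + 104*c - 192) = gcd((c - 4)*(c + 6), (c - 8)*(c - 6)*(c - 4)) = c - 4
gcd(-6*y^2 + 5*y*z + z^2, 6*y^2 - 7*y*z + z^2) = y - z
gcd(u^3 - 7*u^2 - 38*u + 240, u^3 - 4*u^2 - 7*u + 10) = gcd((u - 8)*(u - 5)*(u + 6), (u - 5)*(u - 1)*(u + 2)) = u - 5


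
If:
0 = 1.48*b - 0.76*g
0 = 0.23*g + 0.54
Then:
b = -1.21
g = -2.35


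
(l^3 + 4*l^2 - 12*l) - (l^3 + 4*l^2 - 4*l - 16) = 16 - 8*l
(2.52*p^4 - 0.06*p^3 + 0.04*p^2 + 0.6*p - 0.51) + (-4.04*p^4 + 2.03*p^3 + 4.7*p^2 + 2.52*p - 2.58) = -1.52*p^4 + 1.97*p^3 + 4.74*p^2 + 3.12*p - 3.09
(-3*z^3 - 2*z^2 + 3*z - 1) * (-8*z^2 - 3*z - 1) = 24*z^5 + 25*z^4 - 15*z^3 + z^2 + 1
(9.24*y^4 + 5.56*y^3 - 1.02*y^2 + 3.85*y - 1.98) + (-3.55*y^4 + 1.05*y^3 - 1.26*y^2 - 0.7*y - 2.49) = 5.69*y^4 + 6.61*y^3 - 2.28*y^2 + 3.15*y - 4.47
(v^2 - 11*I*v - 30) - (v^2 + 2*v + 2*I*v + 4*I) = -2*v - 13*I*v - 30 - 4*I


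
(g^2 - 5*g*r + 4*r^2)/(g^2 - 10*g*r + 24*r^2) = (-g + r)/(-g + 6*r)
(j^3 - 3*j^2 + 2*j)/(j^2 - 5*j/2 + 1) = 2*j*(j - 1)/(2*j - 1)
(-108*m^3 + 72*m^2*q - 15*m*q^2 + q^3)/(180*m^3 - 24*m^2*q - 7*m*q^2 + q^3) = (-3*m + q)/(5*m + q)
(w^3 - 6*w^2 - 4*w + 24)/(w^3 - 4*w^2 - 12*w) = (w - 2)/w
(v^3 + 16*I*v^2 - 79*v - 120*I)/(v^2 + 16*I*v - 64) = (v^2 + 8*I*v - 15)/(v + 8*I)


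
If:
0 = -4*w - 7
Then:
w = -7/4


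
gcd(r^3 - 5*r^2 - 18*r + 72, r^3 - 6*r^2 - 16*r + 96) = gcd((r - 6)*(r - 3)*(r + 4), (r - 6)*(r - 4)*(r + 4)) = r^2 - 2*r - 24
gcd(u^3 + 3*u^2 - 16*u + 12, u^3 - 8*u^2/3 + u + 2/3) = u^2 - 3*u + 2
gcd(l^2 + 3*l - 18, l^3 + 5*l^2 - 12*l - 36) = l^2 + 3*l - 18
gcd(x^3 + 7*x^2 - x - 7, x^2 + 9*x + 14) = x + 7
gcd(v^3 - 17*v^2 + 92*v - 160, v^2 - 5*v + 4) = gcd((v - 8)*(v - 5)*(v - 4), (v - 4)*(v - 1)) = v - 4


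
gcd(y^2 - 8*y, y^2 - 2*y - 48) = y - 8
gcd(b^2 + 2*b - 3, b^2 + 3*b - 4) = b - 1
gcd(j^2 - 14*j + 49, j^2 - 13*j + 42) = j - 7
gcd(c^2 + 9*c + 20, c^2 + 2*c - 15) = c + 5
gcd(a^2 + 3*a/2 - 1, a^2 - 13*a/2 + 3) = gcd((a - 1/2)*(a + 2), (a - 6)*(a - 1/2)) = a - 1/2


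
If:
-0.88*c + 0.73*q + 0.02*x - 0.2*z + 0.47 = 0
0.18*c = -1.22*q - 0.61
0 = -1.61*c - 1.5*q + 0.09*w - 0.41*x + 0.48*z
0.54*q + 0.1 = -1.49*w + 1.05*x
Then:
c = 0.139451022652965 - 0.161395902489272*z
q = 0.0238125102033352*z - 0.520574741047159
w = 1.42150073553223*z + 1.2750164814529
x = 2.02942366805031*z + 1.63682304495177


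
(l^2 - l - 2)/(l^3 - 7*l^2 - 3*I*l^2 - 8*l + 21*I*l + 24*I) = (l - 2)/(l^2 - l*(8 + 3*I) + 24*I)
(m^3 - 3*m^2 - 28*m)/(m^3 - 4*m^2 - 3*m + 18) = m*(m^2 - 3*m - 28)/(m^3 - 4*m^2 - 3*m + 18)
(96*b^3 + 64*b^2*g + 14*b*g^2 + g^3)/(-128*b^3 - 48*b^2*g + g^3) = (-6*b - g)/(8*b - g)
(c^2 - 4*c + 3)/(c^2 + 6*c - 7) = (c - 3)/(c + 7)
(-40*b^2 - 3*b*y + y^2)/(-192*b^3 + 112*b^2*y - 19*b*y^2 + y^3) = (5*b + y)/(24*b^2 - 11*b*y + y^2)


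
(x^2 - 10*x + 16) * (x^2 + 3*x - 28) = x^4 - 7*x^3 - 42*x^2 + 328*x - 448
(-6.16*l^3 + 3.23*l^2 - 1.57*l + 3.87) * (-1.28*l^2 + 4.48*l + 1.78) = 7.8848*l^5 - 31.7312*l^4 + 5.5152*l^3 - 6.2378*l^2 + 14.543*l + 6.8886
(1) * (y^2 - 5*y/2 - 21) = y^2 - 5*y/2 - 21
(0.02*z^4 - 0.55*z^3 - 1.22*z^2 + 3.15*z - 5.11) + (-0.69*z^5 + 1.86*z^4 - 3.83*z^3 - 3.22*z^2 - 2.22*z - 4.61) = -0.69*z^5 + 1.88*z^4 - 4.38*z^3 - 4.44*z^2 + 0.93*z - 9.72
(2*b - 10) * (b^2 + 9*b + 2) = 2*b^3 + 8*b^2 - 86*b - 20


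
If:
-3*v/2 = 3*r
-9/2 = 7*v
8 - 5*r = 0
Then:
No Solution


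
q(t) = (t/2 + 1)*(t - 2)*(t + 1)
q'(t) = (t/2 + 1)*(t - 2) + (t/2 + 1)*(t + 1) + (t - 2)*(t + 1)/2 = 3*t^2/2 + t - 2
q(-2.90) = -4.19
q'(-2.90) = 7.72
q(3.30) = 14.81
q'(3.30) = 17.64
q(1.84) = -0.87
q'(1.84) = 4.92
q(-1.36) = 0.39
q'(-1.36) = -0.59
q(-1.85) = 0.25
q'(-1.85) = 1.28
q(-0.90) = -0.16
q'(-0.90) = -1.68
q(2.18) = 1.20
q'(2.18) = 7.31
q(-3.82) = -14.94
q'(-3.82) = 16.07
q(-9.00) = -308.00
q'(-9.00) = 110.50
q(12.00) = 910.00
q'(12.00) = 226.00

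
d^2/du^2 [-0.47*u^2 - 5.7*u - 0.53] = -0.940000000000000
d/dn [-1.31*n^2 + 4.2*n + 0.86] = 4.2 - 2.62*n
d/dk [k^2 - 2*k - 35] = 2*k - 2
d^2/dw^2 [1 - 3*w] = 0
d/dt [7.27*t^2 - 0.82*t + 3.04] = 14.54*t - 0.82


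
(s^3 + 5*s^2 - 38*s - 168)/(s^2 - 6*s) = s + 11 + 28/s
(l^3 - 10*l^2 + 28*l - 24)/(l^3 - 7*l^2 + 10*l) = (l^2 - 8*l + 12)/(l*(l - 5))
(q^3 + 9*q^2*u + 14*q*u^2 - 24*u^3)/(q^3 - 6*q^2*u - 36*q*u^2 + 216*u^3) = (q^2 + 3*q*u - 4*u^2)/(q^2 - 12*q*u + 36*u^2)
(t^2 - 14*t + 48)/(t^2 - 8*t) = (t - 6)/t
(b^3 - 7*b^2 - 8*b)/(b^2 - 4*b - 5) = b*(b - 8)/(b - 5)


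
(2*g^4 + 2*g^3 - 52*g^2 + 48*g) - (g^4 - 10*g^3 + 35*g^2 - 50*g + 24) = g^4 + 12*g^3 - 87*g^2 + 98*g - 24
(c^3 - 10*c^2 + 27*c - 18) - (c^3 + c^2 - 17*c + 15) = -11*c^2 + 44*c - 33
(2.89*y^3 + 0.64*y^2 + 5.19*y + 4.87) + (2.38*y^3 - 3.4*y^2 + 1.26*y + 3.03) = 5.27*y^3 - 2.76*y^2 + 6.45*y + 7.9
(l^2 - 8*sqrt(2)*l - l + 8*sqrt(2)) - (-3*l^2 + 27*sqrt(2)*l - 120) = 4*l^2 - 35*sqrt(2)*l - l + 8*sqrt(2) + 120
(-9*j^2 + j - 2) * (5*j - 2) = -45*j^3 + 23*j^2 - 12*j + 4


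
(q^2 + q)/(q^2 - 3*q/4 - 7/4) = 4*q/(4*q - 7)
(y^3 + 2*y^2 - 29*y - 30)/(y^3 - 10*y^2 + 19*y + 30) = (y + 6)/(y - 6)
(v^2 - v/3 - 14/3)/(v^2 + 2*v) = (v - 7/3)/v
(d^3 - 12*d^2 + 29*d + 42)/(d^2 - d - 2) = (d^2 - 13*d + 42)/(d - 2)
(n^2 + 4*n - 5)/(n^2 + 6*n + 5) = (n - 1)/(n + 1)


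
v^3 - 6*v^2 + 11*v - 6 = (v - 3)*(v - 2)*(v - 1)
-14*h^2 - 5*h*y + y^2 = (-7*h + y)*(2*h + y)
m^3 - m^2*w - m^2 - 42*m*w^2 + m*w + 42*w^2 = (m - 1)*(m - 7*w)*(m + 6*w)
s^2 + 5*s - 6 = (s - 1)*(s + 6)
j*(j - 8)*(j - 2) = j^3 - 10*j^2 + 16*j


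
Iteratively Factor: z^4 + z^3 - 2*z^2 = (z)*(z^3 + z^2 - 2*z) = z*(z + 2)*(z^2 - z) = z*(z - 1)*(z + 2)*(z)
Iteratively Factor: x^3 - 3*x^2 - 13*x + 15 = (x - 1)*(x^2 - 2*x - 15) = (x - 1)*(x + 3)*(x - 5)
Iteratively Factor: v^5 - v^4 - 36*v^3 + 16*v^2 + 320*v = (v - 4)*(v^4 + 3*v^3 - 24*v^2 - 80*v) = v*(v - 4)*(v^3 + 3*v^2 - 24*v - 80) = v*(v - 5)*(v - 4)*(v^2 + 8*v + 16) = v*(v - 5)*(v - 4)*(v + 4)*(v + 4)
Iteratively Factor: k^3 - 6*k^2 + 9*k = (k - 3)*(k^2 - 3*k) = (k - 3)^2*(k)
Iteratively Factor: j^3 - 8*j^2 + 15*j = (j - 3)*(j^2 - 5*j) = j*(j - 3)*(j - 5)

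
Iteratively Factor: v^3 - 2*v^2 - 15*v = (v)*(v^2 - 2*v - 15) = v*(v - 5)*(v + 3)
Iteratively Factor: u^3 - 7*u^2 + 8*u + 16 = (u - 4)*(u^2 - 3*u - 4) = (u - 4)^2*(u + 1)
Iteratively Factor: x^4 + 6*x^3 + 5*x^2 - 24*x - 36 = (x + 3)*(x^3 + 3*x^2 - 4*x - 12) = (x - 2)*(x + 3)*(x^2 + 5*x + 6) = (x - 2)*(x + 3)^2*(x + 2)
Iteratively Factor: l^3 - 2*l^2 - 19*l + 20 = (l - 5)*(l^2 + 3*l - 4) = (l - 5)*(l + 4)*(l - 1)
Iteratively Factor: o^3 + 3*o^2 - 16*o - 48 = (o + 3)*(o^2 - 16) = (o - 4)*(o + 3)*(o + 4)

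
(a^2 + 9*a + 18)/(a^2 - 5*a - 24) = (a + 6)/(a - 8)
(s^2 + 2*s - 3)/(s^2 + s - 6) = (s - 1)/(s - 2)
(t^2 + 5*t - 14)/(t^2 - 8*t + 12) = (t + 7)/(t - 6)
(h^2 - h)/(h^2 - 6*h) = (h - 1)/(h - 6)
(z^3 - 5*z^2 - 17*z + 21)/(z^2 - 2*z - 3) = (-z^3 + 5*z^2 + 17*z - 21)/(-z^2 + 2*z + 3)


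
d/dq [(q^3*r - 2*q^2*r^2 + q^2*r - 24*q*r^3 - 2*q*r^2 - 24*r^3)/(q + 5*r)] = r*(2*q^3 + 13*q^2*r + q^2 - 20*q*r^2 + 10*q*r - 120*r^3 + 14*r^2)/(q^2 + 10*q*r + 25*r^2)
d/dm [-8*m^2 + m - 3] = 1 - 16*m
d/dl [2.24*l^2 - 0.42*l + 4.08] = 4.48*l - 0.42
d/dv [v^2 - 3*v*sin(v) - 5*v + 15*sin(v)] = -3*v*cos(v) + 2*v - 3*sin(v) + 15*cos(v) - 5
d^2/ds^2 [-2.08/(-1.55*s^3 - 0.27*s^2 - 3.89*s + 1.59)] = (-(19.344*s + 1.1232)*(1.55*s^3 + 0.27*s^2 + 3.89*s - 1.59) + 2.08*(4.65*s^2 + 0.54*s + 3.89)*(9.3*s^2 + 1.08*s + 7.78))/(1.55*s^3 + 0.27*s^2 + 3.89*s - 1.59)^3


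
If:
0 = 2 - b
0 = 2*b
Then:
No Solution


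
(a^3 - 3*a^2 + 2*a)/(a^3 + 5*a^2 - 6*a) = (a - 2)/(a + 6)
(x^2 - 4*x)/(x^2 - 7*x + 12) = x/(x - 3)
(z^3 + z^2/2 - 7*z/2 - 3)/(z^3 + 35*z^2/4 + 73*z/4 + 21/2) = 2*(2*z^2 - z - 6)/(4*z^2 + 31*z + 42)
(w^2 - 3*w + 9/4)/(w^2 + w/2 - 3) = (w - 3/2)/(w + 2)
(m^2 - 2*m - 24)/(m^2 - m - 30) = (m + 4)/(m + 5)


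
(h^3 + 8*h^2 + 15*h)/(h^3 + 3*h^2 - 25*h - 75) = h/(h - 5)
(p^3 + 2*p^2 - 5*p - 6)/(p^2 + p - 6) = p + 1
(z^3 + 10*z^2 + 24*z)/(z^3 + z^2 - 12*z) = (z + 6)/(z - 3)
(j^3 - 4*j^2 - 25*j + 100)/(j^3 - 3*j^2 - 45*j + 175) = (j^2 + j - 20)/(j^2 + 2*j - 35)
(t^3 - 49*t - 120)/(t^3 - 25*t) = (t^2 - 5*t - 24)/(t*(t - 5))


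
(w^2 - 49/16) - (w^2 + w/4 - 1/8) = -w/4 - 47/16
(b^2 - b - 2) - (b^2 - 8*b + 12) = 7*b - 14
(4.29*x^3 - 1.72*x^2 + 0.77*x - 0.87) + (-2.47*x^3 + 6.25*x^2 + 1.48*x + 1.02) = 1.82*x^3 + 4.53*x^2 + 2.25*x + 0.15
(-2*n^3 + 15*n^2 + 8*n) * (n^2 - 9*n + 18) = -2*n^5 + 33*n^4 - 163*n^3 + 198*n^2 + 144*n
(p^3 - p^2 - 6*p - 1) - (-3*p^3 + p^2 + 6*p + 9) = 4*p^3 - 2*p^2 - 12*p - 10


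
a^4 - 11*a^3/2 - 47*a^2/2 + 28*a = a*(a - 8)*(a - 1)*(a + 7/2)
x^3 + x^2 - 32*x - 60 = (x - 6)*(x + 2)*(x + 5)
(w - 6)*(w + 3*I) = w^2 - 6*w + 3*I*w - 18*I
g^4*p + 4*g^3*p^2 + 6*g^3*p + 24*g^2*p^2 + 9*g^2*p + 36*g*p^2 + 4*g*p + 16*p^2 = (g + 1)*(g + 4)*(g + 4*p)*(g*p + p)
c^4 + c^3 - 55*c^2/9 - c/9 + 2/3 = (c - 2)*(c - 1/3)*(c + 1/3)*(c + 3)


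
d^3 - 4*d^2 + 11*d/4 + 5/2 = (d - 5/2)*(d - 2)*(d + 1/2)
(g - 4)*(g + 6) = g^2 + 2*g - 24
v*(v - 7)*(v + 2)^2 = v^4 - 3*v^3 - 24*v^2 - 28*v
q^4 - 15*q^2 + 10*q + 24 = (q - 3)*(q - 2)*(q + 1)*(q + 4)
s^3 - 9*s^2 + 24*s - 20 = (s - 5)*(s - 2)^2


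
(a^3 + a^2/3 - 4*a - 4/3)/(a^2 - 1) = (3*a^3 + a^2 - 12*a - 4)/(3*(a^2 - 1))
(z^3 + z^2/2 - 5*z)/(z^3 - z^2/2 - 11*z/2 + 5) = z/(z - 1)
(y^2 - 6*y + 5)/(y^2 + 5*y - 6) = (y - 5)/(y + 6)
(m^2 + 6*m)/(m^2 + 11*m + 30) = m/(m + 5)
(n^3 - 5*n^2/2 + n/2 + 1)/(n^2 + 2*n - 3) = (n^2 - 3*n/2 - 1)/(n + 3)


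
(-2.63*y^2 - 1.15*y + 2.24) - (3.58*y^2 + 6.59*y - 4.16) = -6.21*y^2 - 7.74*y + 6.4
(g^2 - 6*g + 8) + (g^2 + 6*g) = 2*g^2 + 8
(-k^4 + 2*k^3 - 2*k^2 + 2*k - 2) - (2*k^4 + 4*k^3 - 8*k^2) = -3*k^4 - 2*k^3 + 6*k^2 + 2*k - 2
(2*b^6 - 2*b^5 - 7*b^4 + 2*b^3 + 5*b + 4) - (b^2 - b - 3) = 2*b^6 - 2*b^5 - 7*b^4 + 2*b^3 - b^2 + 6*b + 7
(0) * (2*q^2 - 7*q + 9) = 0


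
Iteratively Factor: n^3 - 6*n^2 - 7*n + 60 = (n + 3)*(n^2 - 9*n + 20) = (n - 4)*(n + 3)*(n - 5)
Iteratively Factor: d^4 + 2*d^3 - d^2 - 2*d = (d)*(d^3 + 2*d^2 - d - 2) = d*(d + 2)*(d^2 - 1) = d*(d - 1)*(d + 2)*(d + 1)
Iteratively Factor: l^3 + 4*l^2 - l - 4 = (l + 4)*(l^2 - 1) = (l - 1)*(l + 4)*(l + 1)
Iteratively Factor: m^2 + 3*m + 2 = (m + 2)*(m + 1)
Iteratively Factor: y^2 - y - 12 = (y + 3)*(y - 4)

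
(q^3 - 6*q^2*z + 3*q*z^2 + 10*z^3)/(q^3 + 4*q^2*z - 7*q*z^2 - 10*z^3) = (q - 5*z)/(q + 5*z)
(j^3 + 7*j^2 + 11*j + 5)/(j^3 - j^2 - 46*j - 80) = (j^2 + 2*j + 1)/(j^2 - 6*j - 16)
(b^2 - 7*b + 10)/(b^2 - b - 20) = (b - 2)/(b + 4)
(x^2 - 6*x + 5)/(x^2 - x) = (x - 5)/x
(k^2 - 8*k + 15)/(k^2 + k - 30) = (k - 3)/(k + 6)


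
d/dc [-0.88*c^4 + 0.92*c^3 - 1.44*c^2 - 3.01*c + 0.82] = -3.52*c^3 + 2.76*c^2 - 2.88*c - 3.01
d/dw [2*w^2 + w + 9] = 4*w + 1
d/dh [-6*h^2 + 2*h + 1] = 2 - 12*h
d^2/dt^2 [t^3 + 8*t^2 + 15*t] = 6*t + 16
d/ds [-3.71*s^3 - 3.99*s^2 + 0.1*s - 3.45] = -11.13*s^2 - 7.98*s + 0.1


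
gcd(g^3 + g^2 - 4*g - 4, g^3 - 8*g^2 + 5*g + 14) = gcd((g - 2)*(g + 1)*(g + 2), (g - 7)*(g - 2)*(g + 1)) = g^2 - g - 2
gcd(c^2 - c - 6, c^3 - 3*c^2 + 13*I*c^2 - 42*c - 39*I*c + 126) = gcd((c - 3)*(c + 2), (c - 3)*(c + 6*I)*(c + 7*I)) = c - 3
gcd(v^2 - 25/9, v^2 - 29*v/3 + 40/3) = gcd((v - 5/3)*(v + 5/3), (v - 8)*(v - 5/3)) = v - 5/3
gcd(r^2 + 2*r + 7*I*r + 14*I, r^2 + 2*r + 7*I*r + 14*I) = r^2 + r*(2 + 7*I) + 14*I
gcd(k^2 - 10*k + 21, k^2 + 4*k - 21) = k - 3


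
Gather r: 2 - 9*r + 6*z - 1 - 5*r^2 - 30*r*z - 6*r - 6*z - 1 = -5*r^2 + r*(-30*z - 15)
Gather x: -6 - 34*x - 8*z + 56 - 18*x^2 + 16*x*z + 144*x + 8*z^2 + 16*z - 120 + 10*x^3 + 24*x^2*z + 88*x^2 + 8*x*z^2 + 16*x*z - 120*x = 10*x^3 + x^2*(24*z + 70) + x*(8*z^2 + 32*z - 10) + 8*z^2 + 8*z - 70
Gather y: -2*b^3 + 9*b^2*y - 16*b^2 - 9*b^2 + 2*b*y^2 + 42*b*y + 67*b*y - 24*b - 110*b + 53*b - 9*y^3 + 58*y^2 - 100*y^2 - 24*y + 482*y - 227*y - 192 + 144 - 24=-2*b^3 - 25*b^2 - 81*b - 9*y^3 + y^2*(2*b - 42) + y*(9*b^2 + 109*b + 231) - 72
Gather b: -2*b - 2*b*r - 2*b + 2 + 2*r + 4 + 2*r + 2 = b*(-2*r - 4) + 4*r + 8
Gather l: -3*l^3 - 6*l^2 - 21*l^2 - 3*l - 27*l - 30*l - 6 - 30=-3*l^3 - 27*l^2 - 60*l - 36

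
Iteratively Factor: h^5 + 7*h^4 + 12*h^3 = (h)*(h^4 + 7*h^3 + 12*h^2) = h^2*(h^3 + 7*h^2 + 12*h) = h^2*(h + 4)*(h^2 + 3*h) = h^2*(h + 3)*(h + 4)*(h)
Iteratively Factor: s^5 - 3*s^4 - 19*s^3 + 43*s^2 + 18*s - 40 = (s - 5)*(s^4 + 2*s^3 - 9*s^2 - 2*s + 8) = (s - 5)*(s + 1)*(s^3 + s^2 - 10*s + 8) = (s - 5)*(s - 1)*(s + 1)*(s^2 + 2*s - 8) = (s - 5)*(s - 2)*(s - 1)*(s + 1)*(s + 4)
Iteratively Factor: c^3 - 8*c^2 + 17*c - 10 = (c - 1)*(c^2 - 7*c + 10) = (c - 5)*(c - 1)*(c - 2)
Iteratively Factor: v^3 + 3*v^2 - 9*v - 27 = (v + 3)*(v^2 - 9) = (v + 3)^2*(v - 3)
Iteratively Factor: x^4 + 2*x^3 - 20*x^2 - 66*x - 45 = (x + 3)*(x^3 - x^2 - 17*x - 15) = (x + 1)*(x + 3)*(x^2 - 2*x - 15) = (x + 1)*(x + 3)^2*(x - 5)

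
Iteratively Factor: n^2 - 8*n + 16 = (n - 4)*(n - 4)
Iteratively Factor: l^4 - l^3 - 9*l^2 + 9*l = (l - 1)*(l^3 - 9*l) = l*(l - 1)*(l^2 - 9) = l*(l - 3)*(l - 1)*(l + 3)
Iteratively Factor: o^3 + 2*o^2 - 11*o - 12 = (o + 1)*(o^2 + o - 12) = (o - 3)*(o + 1)*(o + 4)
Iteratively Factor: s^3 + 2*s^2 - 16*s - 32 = (s - 4)*(s^2 + 6*s + 8) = (s - 4)*(s + 2)*(s + 4)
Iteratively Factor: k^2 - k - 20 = (k - 5)*(k + 4)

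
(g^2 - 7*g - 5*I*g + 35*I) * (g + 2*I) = g^3 - 7*g^2 - 3*I*g^2 + 10*g + 21*I*g - 70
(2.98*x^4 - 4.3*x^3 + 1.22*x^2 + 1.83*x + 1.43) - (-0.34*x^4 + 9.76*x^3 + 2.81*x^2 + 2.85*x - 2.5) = 3.32*x^4 - 14.06*x^3 - 1.59*x^2 - 1.02*x + 3.93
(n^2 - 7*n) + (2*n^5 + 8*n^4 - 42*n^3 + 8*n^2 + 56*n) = 2*n^5 + 8*n^4 - 42*n^3 + 9*n^2 + 49*n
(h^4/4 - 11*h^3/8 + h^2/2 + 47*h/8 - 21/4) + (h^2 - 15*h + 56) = h^4/4 - 11*h^3/8 + 3*h^2/2 - 73*h/8 + 203/4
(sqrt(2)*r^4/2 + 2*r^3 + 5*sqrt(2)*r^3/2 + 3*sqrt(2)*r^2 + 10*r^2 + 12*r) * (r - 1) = sqrt(2)*r^5/2 + 2*r^4 + 2*sqrt(2)*r^4 + sqrt(2)*r^3/2 + 8*r^3 - 3*sqrt(2)*r^2 + 2*r^2 - 12*r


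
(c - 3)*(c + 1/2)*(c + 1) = c^3 - 3*c^2/2 - 4*c - 3/2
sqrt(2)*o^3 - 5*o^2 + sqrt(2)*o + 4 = (o - 2*sqrt(2))*(o - sqrt(2))*(sqrt(2)*o + 1)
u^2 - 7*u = u*(u - 7)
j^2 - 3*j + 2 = (j - 2)*(j - 1)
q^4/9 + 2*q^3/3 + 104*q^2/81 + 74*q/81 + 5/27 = (q/3 + 1/3)*(q/3 + 1)*(q + 1/3)*(q + 5/3)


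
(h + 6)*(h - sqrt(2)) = h^2 - sqrt(2)*h + 6*h - 6*sqrt(2)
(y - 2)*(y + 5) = y^2 + 3*y - 10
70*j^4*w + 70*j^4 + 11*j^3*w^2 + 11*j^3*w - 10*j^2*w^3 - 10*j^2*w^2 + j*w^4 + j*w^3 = (-7*j + w)*(-5*j + w)*(2*j + w)*(j*w + j)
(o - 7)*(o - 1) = o^2 - 8*o + 7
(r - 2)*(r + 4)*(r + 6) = r^3 + 8*r^2 + 4*r - 48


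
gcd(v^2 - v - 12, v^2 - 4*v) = v - 4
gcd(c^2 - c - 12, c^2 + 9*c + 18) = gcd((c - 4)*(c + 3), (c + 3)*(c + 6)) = c + 3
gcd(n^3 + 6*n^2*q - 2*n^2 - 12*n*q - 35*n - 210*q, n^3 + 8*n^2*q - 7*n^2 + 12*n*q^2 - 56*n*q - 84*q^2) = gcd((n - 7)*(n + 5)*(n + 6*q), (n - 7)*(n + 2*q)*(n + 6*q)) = n^2 + 6*n*q - 7*n - 42*q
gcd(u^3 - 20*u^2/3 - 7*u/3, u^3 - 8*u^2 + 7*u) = u^2 - 7*u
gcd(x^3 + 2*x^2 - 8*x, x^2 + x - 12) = x + 4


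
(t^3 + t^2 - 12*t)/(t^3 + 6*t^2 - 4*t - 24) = t*(t^2 + t - 12)/(t^3 + 6*t^2 - 4*t - 24)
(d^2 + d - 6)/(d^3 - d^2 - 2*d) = (d + 3)/(d*(d + 1))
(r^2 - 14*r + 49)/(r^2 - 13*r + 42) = (r - 7)/(r - 6)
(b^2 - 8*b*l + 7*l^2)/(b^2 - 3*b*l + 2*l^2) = (b - 7*l)/(b - 2*l)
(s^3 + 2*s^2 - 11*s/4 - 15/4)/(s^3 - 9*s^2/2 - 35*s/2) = (2*s^2 - s - 3)/(2*s*(s - 7))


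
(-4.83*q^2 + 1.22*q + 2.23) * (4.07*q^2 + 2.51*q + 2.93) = -19.6581*q^4 - 7.1579*q^3 - 2.0136*q^2 + 9.1719*q + 6.5339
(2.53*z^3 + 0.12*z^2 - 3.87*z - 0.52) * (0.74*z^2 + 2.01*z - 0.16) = 1.8722*z^5 + 5.1741*z^4 - 3.0274*z^3 - 8.1827*z^2 - 0.426*z + 0.0832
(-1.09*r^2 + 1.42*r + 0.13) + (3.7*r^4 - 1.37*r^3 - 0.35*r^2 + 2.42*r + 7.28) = 3.7*r^4 - 1.37*r^3 - 1.44*r^2 + 3.84*r + 7.41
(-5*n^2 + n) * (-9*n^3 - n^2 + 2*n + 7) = 45*n^5 - 4*n^4 - 11*n^3 - 33*n^2 + 7*n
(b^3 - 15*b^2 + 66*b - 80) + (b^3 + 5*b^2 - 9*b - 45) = 2*b^3 - 10*b^2 + 57*b - 125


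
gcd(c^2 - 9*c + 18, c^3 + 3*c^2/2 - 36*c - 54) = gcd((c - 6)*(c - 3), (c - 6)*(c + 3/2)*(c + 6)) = c - 6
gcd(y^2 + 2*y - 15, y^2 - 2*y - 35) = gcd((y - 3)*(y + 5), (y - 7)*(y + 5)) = y + 5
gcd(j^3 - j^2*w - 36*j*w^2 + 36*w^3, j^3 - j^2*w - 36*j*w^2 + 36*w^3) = j^3 - j^2*w - 36*j*w^2 + 36*w^3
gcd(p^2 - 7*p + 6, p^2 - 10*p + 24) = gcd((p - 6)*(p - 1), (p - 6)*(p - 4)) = p - 6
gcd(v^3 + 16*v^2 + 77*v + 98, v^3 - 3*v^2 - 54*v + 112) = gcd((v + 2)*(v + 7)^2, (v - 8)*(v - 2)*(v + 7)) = v + 7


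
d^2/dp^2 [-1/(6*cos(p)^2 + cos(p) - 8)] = (144*sin(p)^4 - 265*sin(p)^2 - 29*cos(p)/2 + 9*cos(3*p)/2 + 23)/(-6*sin(p)^2 + cos(p) - 2)^3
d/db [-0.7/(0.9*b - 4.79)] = 0.63/(0.9*b - 4.79)^2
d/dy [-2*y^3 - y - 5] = -6*y^2 - 1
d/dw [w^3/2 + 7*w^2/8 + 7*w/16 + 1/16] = 3*w^2/2 + 7*w/4 + 7/16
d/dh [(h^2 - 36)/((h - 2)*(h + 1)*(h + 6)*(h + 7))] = 2*(-h^3 + 6*h^2 + 36*h - 34)/(h^6 + 12*h^5 + 18*h^4 - 136*h^3 - 87*h^2 + 252*h + 196)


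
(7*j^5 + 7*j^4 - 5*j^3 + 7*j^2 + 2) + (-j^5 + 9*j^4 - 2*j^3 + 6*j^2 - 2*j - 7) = 6*j^5 + 16*j^4 - 7*j^3 + 13*j^2 - 2*j - 5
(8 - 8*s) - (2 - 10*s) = 2*s + 6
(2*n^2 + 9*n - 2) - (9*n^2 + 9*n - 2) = -7*n^2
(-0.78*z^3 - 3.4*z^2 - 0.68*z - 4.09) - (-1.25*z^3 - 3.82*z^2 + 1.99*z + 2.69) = 0.47*z^3 + 0.42*z^2 - 2.67*z - 6.78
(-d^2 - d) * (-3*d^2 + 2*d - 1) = 3*d^4 + d^3 - d^2 + d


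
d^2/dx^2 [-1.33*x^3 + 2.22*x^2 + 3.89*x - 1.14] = 4.44 - 7.98*x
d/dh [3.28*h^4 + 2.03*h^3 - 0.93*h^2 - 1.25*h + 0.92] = 13.12*h^3 + 6.09*h^2 - 1.86*h - 1.25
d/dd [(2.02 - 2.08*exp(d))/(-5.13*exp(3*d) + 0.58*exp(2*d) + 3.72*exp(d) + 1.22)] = (-21.3408*exp(3*d) + 32.2942*exp(2*d) - 2.3432*exp(d) - 10.052)*exp(d)/(26.3169*exp(6*d) - 5.9508*exp(5*d) - 37.8308*exp(4*d) - 8.202*exp(3*d) + 15.2536*exp(2*d) + 9.0768*exp(d) + 1.4884)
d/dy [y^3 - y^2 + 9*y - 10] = 3*y^2 - 2*y + 9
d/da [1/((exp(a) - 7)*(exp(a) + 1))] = 2*(3 - exp(a))*exp(a)/(exp(4*a) - 12*exp(3*a) + 22*exp(2*a) + 84*exp(a) + 49)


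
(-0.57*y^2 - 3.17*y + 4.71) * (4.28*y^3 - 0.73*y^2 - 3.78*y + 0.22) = -2.4396*y^5 - 13.1515*y^4 + 24.6275*y^3 + 8.4189*y^2 - 18.5012*y + 1.0362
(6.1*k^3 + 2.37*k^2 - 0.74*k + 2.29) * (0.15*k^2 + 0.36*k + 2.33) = 0.915*k^5 + 2.5515*k^4 + 14.9552*k^3 + 5.5992*k^2 - 0.8998*k + 5.3357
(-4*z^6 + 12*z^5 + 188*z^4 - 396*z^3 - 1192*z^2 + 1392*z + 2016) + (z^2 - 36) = -4*z^6 + 12*z^5 + 188*z^4 - 396*z^3 - 1191*z^2 + 1392*z + 1980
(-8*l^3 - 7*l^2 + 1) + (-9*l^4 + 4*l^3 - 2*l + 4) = -9*l^4 - 4*l^3 - 7*l^2 - 2*l + 5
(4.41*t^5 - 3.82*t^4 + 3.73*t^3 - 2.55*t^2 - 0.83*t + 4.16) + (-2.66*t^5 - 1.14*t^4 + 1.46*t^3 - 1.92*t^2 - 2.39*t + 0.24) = 1.75*t^5 - 4.96*t^4 + 5.19*t^3 - 4.47*t^2 - 3.22*t + 4.4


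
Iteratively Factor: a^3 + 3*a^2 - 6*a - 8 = (a + 1)*(a^2 + 2*a - 8) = (a - 2)*(a + 1)*(a + 4)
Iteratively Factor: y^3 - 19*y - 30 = (y + 3)*(y^2 - 3*y - 10) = (y + 2)*(y + 3)*(y - 5)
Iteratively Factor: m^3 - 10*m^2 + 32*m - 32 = (m - 2)*(m^2 - 8*m + 16) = (m - 4)*(m - 2)*(m - 4)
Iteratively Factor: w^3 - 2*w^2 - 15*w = (w + 3)*(w^2 - 5*w) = (w - 5)*(w + 3)*(w)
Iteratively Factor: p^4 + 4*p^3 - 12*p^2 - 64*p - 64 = (p - 4)*(p^3 + 8*p^2 + 20*p + 16) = (p - 4)*(p + 2)*(p^2 + 6*p + 8) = (p - 4)*(p + 2)*(p + 4)*(p + 2)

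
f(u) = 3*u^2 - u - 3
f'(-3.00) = -19.00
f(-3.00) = 27.00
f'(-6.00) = -37.00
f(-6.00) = 111.00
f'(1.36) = 7.16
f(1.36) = 1.19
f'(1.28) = 6.68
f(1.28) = 0.64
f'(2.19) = 12.14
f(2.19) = 9.20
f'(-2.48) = -15.88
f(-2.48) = 17.93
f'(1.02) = 5.12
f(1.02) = -0.90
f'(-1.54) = -10.24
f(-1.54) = 5.65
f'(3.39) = 19.34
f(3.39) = 28.09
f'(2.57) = 14.42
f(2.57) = 14.24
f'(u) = 6*u - 1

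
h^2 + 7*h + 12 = (h + 3)*(h + 4)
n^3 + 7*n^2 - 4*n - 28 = (n - 2)*(n + 2)*(n + 7)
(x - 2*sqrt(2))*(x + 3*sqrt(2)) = x^2 + sqrt(2)*x - 12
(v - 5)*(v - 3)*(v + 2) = v^3 - 6*v^2 - v + 30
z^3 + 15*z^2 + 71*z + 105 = (z + 3)*(z + 5)*(z + 7)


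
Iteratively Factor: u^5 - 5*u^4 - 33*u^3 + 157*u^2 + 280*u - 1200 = (u + 4)*(u^4 - 9*u^3 + 3*u^2 + 145*u - 300) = (u - 5)*(u + 4)*(u^3 - 4*u^2 - 17*u + 60) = (u - 5)^2*(u + 4)*(u^2 + u - 12) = (u - 5)^2*(u - 3)*(u + 4)*(u + 4)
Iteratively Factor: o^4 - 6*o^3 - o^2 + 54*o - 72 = (o - 4)*(o^3 - 2*o^2 - 9*o + 18) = (o - 4)*(o + 3)*(o^2 - 5*o + 6) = (o - 4)*(o - 2)*(o + 3)*(o - 3)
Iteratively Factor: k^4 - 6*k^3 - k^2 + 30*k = (k)*(k^3 - 6*k^2 - k + 30) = k*(k - 3)*(k^2 - 3*k - 10) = k*(k - 3)*(k + 2)*(k - 5)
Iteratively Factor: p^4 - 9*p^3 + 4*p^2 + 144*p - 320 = (p - 5)*(p^3 - 4*p^2 - 16*p + 64) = (p - 5)*(p - 4)*(p^2 - 16) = (p - 5)*(p - 4)*(p + 4)*(p - 4)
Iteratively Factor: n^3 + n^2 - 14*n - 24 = (n - 4)*(n^2 + 5*n + 6) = (n - 4)*(n + 3)*(n + 2)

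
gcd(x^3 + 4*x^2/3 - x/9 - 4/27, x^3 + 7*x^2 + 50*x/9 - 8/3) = x^2 + x - 4/9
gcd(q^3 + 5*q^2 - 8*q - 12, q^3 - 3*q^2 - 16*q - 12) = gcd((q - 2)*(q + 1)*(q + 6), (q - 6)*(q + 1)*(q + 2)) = q + 1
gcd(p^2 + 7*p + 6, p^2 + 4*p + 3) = p + 1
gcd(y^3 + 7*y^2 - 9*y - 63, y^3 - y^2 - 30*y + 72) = y - 3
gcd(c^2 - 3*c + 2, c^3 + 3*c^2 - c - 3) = c - 1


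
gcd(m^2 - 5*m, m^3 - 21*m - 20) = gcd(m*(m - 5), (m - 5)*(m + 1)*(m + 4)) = m - 5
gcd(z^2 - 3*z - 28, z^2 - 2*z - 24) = z + 4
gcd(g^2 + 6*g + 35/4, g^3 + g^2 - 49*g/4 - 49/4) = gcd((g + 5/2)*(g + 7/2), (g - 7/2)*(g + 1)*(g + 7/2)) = g + 7/2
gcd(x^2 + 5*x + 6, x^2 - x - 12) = x + 3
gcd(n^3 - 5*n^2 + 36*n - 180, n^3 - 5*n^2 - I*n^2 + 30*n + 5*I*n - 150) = n^2 + n*(-5 - 6*I) + 30*I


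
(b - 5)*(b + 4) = b^2 - b - 20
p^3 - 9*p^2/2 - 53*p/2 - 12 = (p - 8)*(p + 1/2)*(p + 3)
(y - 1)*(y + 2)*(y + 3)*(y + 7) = y^4 + 11*y^3 + 29*y^2 + y - 42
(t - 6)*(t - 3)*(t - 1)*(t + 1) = t^4 - 9*t^3 + 17*t^2 + 9*t - 18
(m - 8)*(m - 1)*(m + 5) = m^3 - 4*m^2 - 37*m + 40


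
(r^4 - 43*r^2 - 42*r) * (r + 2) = r^5 + 2*r^4 - 43*r^3 - 128*r^2 - 84*r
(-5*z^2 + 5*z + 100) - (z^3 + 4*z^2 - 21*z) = -z^3 - 9*z^2 + 26*z + 100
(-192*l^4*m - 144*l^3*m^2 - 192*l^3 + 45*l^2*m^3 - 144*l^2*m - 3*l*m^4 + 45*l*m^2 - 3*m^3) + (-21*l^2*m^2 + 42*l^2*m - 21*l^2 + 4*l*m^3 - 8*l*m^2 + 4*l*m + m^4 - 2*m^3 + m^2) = -192*l^4*m - 144*l^3*m^2 - 192*l^3 + 45*l^2*m^3 - 21*l^2*m^2 - 102*l^2*m - 21*l^2 - 3*l*m^4 + 4*l*m^3 + 37*l*m^2 + 4*l*m + m^4 - 5*m^3 + m^2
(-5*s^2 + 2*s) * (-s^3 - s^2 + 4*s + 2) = 5*s^5 + 3*s^4 - 22*s^3 - 2*s^2 + 4*s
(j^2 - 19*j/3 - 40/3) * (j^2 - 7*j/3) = j^4 - 26*j^3/3 + 13*j^2/9 + 280*j/9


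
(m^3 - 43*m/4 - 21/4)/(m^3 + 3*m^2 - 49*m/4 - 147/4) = (2*m + 1)/(2*m + 7)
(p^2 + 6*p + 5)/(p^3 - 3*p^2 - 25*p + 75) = (p + 1)/(p^2 - 8*p + 15)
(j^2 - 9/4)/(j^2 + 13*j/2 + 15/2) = (j - 3/2)/(j + 5)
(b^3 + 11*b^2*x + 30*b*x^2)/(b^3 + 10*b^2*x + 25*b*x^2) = (b + 6*x)/(b + 5*x)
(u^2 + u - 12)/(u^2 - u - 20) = (u - 3)/(u - 5)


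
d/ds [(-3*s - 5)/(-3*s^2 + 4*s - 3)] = (-9*s^2 - 30*s + 29)/(9*s^4 - 24*s^3 + 34*s^2 - 24*s + 9)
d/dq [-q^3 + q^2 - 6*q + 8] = -3*q^2 + 2*q - 6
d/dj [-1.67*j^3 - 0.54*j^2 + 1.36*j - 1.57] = -5.01*j^2 - 1.08*j + 1.36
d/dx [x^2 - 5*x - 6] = 2*x - 5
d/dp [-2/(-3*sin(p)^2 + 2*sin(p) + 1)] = 4*(1 - 3*sin(p))*cos(p)/(-3*sin(p)^2 + 2*sin(p) + 1)^2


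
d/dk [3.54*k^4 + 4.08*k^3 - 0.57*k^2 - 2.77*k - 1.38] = 14.16*k^3 + 12.24*k^2 - 1.14*k - 2.77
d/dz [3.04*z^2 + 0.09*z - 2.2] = 6.08*z + 0.09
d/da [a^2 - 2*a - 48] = 2*a - 2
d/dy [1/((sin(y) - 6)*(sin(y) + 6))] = -sin(2*y)/((sin(y) - 6)^2*(sin(y) + 6)^2)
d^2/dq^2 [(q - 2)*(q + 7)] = 2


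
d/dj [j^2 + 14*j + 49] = 2*j + 14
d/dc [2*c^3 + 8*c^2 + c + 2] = 6*c^2 + 16*c + 1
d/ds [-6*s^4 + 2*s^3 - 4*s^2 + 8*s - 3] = -24*s^3 + 6*s^2 - 8*s + 8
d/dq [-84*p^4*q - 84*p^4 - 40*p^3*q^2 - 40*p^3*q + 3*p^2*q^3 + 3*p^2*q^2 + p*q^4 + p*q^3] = p*(-84*p^3 - 80*p^2*q - 40*p^2 + 9*p*q^2 + 6*p*q + 4*q^3 + 3*q^2)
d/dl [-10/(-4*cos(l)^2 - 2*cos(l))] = 5*(sin(l)/cos(l)^2 + 4*tan(l))/(2*cos(l) + 1)^2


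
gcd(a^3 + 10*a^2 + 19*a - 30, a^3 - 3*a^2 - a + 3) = a - 1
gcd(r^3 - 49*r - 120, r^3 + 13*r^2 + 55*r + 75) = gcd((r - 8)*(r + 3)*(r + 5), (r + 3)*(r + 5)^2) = r^2 + 8*r + 15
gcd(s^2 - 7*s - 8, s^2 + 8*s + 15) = 1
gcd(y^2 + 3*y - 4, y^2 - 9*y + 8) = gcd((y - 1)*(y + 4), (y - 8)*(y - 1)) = y - 1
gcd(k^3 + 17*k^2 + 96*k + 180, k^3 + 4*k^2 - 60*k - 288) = k^2 + 12*k + 36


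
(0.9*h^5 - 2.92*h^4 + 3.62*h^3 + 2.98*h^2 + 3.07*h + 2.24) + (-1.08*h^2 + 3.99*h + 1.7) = 0.9*h^5 - 2.92*h^4 + 3.62*h^3 + 1.9*h^2 + 7.06*h + 3.94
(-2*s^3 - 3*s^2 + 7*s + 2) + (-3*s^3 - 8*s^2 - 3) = -5*s^3 - 11*s^2 + 7*s - 1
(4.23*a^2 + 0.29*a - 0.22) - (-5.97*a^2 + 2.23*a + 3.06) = 10.2*a^2 - 1.94*a - 3.28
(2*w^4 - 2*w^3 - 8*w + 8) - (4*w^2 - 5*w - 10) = 2*w^4 - 2*w^3 - 4*w^2 - 3*w + 18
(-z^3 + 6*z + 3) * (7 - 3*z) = 3*z^4 - 7*z^3 - 18*z^2 + 33*z + 21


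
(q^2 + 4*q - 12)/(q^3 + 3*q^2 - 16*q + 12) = 1/(q - 1)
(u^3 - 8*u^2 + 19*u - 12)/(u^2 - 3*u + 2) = (u^2 - 7*u + 12)/(u - 2)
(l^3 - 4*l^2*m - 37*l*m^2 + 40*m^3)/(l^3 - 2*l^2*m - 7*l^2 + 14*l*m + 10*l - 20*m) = (l^3 - 4*l^2*m - 37*l*m^2 + 40*m^3)/(l^3 - 2*l^2*m - 7*l^2 + 14*l*m + 10*l - 20*m)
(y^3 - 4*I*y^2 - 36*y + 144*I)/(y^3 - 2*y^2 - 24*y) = (y^2 + 2*y*(3 - 2*I) - 24*I)/(y*(y + 4))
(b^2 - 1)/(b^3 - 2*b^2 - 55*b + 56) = (b + 1)/(b^2 - b - 56)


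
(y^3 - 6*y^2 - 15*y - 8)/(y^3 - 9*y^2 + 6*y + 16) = (y + 1)/(y - 2)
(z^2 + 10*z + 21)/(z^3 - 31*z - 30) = (z^2 + 10*z + 21)/(z^3 - 31*z - 30)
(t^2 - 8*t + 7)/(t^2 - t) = (t - 7)/t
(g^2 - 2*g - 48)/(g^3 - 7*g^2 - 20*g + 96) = (g + 6)/(g^2 + g - 12)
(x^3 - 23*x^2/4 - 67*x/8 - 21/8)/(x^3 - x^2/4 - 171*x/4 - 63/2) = (x + 1/2)/(x + 6)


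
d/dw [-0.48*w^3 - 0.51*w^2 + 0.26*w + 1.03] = -1.44*w^2 - 1.02*w + 0.26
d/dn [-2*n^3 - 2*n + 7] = -6*n^2 - 2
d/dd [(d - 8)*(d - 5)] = 2*d - 13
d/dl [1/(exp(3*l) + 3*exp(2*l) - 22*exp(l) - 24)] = (-3*exp(2*l) - 6*exp(l) + 22)*exp(l)/(exp(3*l) + 3*exp(2*l) - 22*exp(l) - 24)^2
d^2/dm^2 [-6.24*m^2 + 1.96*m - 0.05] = -12.4800000000000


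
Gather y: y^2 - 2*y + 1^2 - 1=y^2 - 2*y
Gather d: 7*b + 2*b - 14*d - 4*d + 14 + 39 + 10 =9*b - 18*d + 63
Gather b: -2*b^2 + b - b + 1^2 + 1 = 2 - 2*b^2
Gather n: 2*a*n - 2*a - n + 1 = -2*a + n*(2*a - 1) + 1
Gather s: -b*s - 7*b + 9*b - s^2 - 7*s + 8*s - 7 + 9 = 2*b - s^2 + s*(1 - b) + 2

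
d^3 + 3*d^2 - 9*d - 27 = (d - 3)*(d + 3)^2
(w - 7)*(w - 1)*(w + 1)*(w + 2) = w^4 - 5*w^3 - 15*w^2 + 5*w + 14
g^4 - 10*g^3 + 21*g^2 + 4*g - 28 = (g - 7)*(g - 2)^2*(g + 1)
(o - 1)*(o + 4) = o^2 + 3*o - 4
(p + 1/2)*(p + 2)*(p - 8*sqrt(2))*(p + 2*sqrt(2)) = p^4 - 6*sqrt(2)*p^3 + 5*p^3/2 - 31*p^2 - 15*sqrt(2)*p^2 - 80*p - 6*sqrt(2)*p - 32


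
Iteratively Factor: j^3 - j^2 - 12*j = (j + 3)*(j^2 - 4*j) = (j - 4)*(j + 3)*(j)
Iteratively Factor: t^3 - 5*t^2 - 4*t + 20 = (t + 2)*(t^2 - 7*t + 10) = (t - 2)*(t + 2)*(t - 5)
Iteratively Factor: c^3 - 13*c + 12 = (c - 1)*(c^2 + c - 12) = (c - 1)*(c + 4)*(c - 3)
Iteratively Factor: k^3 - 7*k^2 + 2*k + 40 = (k - 4)*(k^2 - 3*k - 10) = (k - 4)*(k + 2)*(k - 5)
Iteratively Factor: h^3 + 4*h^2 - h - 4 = (h - 1)*(h^2 + 5*h + 4) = (h - 1)*(h + 1)*(h + 4)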